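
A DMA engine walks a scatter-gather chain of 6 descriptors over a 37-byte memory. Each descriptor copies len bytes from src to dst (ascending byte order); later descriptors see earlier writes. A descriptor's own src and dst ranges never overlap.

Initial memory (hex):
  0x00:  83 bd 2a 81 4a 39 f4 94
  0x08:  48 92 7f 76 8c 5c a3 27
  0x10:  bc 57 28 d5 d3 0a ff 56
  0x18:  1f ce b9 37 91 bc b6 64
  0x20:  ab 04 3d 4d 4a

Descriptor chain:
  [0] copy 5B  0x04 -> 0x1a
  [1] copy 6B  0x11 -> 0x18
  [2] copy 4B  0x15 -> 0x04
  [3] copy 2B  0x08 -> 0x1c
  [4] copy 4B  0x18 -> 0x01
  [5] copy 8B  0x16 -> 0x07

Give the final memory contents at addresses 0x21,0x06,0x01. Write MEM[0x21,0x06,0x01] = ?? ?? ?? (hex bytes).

#0 dst[0x1a+5] := {0x4a,0x39,0xf4,0x94,0x48}
#1 dst[0x18+6] := {0x57,0x28,0xd5,0xd3,0x0a,0xff}
#2 dst[0x04+4] := {0x0a,0xff,0x56,0x57}
#3 dst[0x1c+2] := {0x48,0x92}
#4 dst[0x01+4] := {0x57,0x28,0xd5,0xd3}
#5 dst[0x07+8] := {0xff,0x56,0x57,0x28,0xd5,0xd3,0x48,0x92}
query mem[0x21]=0x04, mem[0x06]=0x56, mem[0x01]=0x57

MEM[0x21,0x06,0x01] = 04 56 57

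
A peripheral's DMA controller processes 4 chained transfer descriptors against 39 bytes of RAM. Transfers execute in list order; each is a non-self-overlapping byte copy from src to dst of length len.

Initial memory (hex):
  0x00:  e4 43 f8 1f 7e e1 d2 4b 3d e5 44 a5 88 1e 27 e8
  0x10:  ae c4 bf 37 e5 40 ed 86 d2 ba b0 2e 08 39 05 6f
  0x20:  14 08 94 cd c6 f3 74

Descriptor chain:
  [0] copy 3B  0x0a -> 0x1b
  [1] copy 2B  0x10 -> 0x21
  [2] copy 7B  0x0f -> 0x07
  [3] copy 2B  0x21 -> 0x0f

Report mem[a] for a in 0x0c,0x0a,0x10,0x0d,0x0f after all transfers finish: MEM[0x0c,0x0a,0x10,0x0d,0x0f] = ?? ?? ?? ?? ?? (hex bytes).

MEM[0x0c,0x0a,0x10,0x0d,0x0f] = e5 bf c4 40 ae

[0] 0x0a->0x1b len=3 : 44 a5 88
[1] 0x10->0x21 len=2 : ae c4
[2] 0x0f->0x07 len=7 : e8 ae c4 bf 37 e5 40
[3] 0x21->0x0f len=2 : ae c4
query mem[0x0c]=0xe5, mem[0x0a]=0xbf, mem[0x10]=0xc4, mem[0x0d]=0x40, mem[0x0f]=0xae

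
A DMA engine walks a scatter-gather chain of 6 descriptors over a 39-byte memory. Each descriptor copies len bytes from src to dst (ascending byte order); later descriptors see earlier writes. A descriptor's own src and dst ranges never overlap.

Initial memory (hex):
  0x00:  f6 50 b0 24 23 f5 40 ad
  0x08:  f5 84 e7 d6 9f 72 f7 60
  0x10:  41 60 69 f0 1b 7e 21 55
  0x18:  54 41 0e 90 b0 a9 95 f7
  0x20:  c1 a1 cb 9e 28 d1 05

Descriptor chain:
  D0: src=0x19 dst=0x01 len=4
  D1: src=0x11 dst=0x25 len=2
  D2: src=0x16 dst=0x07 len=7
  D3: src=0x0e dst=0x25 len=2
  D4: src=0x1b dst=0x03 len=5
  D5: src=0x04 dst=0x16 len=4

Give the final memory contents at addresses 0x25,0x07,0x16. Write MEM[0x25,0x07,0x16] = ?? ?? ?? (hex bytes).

D0: mem[0x01..0x04] <- [41 0e 90 b0]
D1: mem[0x25..0x26] <- [60 69]
D2: mem[0x07..0x0d] <- [21 55 54 41 0e 90 b0]
D3: mem[0x25..0x26] <- [f7 60]
D4: mem[0x03..0x07] <- [90 b0 a9 95 f7]
D5: mem[0x16..0x19] <- [b0 a9 95 f7]
query mem[0x25]=0xf7, mem[0x07]=0xf7, mem[0x16]=0xb0

MEM[0x25,0x07,0x16] = f7 f7 b0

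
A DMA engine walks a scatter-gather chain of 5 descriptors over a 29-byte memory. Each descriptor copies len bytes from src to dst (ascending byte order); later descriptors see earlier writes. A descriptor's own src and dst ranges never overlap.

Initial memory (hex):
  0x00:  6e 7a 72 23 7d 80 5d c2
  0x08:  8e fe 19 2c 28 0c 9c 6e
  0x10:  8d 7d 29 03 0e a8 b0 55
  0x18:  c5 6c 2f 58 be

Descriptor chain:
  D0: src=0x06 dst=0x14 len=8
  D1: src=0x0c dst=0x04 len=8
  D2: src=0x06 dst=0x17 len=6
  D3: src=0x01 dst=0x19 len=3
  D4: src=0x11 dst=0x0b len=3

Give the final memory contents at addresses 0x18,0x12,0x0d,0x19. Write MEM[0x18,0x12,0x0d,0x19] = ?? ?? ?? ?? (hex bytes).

D0: mem[0x14..0x1b] <- [5d c2 8e fe 19 2c 28 0c]
D1: mem[0x04..0x0b] <- [28 0c 9c 6e 8d 7d 29 03]
D2: mem[0x17..0x1c] <- [9c 6e 8d 7d 29 03]
D3: mem[0x19..0x1b] <- [7a 72 23]
D4: mem[0x0b..0x0d] <- [7d 29 03]
query mem[0x18]=0x6e, mem[0x12]=0x29, mem[0x0d]=0x03, mem[0x19]=0x7a

MEM[0x18,0x12,0x0d,0x19] = 6e 29 03 7a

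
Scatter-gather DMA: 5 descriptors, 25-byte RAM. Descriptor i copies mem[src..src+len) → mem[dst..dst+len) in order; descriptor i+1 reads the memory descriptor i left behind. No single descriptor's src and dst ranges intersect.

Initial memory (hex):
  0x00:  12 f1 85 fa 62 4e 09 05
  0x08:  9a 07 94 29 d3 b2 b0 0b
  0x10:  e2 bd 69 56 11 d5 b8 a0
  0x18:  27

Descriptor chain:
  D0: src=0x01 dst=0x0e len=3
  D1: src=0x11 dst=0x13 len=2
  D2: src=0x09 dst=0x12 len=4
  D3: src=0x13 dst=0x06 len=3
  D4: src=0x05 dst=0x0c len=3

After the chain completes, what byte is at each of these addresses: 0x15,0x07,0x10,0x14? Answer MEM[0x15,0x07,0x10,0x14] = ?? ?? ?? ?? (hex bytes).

MEM[0x15,0x07,0x10,0x14] = d3 29 fa 29

#0 dst[0x0e+3] := {0xf1,0x85,0xfa}
#1 dst[0x13+2] := {0xbd,0x69}
#2 dst[0x12+4] := {0x07,0x94,0x29,0xd3}
#3 dst[0x06+3] := {0x94,0x29,0xd3}
#4 dst[0x0c+3] := {0x4e,0x94,0x29}
query mem[0x15]=0xd3, mem[0x07]=0x29, mem[0x10]=0xfa, mem[0x14]=0x29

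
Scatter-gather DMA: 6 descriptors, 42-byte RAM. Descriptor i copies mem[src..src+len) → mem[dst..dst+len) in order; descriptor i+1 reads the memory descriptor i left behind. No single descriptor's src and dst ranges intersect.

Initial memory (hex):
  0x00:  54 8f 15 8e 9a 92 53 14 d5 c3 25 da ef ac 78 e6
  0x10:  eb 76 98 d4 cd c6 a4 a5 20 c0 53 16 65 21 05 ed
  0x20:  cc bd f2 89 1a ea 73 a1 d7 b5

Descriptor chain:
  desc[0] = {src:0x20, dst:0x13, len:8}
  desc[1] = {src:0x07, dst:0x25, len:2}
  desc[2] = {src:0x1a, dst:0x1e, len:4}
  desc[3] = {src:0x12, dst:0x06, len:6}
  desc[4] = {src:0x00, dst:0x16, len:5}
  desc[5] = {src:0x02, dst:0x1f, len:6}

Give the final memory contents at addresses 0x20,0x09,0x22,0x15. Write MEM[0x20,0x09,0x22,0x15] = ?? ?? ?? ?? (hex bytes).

#0 dst[0x13+8] := {0xcc,0xbd,0xf2,0x89,0x1a,0xea,0x73,0xa1}
#1 dst[0x25+2] := {0x14,0xd5}
#2 dst[0x1e+4] := {0xa1,0x16,0x65,0x21}
#3 dst[0x06+6] := {0x98,0xcc,0xbd,0xf2,0x89,0x1a}
#4 dst[0x16+5] := {0x54,0x8f,0x15,0x8e,0x9a}
#5 dst[0x1f+6] := {0x15,0x8e,0x9a,0x92,0x98,0xcc}
query mem[0x20]=0x8e, mem[0x09]=0xf2, mem[0x22]=0x92, mem[0x15]=0xf2

MEM[0x20,0x09,0x22,0x15] = 8e f2 92 f2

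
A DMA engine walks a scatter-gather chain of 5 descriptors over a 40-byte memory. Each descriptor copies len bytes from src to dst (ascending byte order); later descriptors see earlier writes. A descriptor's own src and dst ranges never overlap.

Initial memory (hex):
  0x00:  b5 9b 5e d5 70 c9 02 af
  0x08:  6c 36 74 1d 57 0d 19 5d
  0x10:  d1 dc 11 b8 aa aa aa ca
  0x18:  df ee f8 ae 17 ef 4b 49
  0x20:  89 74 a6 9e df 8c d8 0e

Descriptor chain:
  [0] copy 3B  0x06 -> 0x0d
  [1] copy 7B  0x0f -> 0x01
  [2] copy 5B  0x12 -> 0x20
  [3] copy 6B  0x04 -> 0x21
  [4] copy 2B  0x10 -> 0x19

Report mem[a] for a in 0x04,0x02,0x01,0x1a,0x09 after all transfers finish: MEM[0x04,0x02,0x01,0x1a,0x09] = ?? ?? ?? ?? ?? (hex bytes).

D0: mem[0x0d..0x0f] <- [02 af 6c]
D1: mem[0x01..0x07] <- [6c d1 dc 11 b8 aa aa]
D2: mem[0x20..0x24] <- [11 b8 aa aa aa]
D3: mem[0x21..0x26] <- [11 b8 aa aa 6c 36]
D4: mem[0x19..0x1a] <- [d1 dc]
query mem[0x04]=0x11, mem[0x02]=0xd1, mem[0x01]=0x6c, mem[0x1a]=0xdc, mem[0x09]=0x36

MEM[0x04,0x02,0x01,0x1a,0x09] = 11 d1 6c dc 36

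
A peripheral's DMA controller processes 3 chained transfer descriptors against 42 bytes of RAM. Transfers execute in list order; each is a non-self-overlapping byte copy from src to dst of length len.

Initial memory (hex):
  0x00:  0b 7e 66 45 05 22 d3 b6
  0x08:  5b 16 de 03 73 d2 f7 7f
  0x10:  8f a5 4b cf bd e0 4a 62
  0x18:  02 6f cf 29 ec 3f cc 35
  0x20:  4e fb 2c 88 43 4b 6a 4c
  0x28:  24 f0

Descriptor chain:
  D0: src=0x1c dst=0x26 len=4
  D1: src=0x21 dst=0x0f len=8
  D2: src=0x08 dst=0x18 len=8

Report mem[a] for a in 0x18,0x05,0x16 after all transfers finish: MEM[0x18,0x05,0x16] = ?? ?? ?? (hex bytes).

#0 dst[0x26+4] := {0xec,0x3f,0xcc,0x35}
#1 dst[0x0f+8] := {0xfb,0x2c,0x88,0x43,0x4b,0xec,0x3f,0xcc}
#2 dst[0x18+8] := {0x5b,0x16,0xde,0x03,0x73,0xd2,0xf7,0xfb}
query mem[0x18]=0x5b, mem[0x05]=0x22, mem[0x16]=0xcc

MEM[0x18,0x05,0x16] = 5b 22 cc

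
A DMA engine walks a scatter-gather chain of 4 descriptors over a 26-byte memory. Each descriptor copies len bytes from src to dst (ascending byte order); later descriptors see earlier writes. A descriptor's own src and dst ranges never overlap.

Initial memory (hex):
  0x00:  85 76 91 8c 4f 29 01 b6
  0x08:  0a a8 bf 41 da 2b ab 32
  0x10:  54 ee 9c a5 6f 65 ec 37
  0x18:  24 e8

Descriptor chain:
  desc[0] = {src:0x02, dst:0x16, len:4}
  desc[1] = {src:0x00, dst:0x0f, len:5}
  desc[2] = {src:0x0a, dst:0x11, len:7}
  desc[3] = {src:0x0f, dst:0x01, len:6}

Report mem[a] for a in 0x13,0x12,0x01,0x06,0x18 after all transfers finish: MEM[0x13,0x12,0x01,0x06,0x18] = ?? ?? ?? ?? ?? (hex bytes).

MEM[0x13,0x12,0x01,0x06,0x18] = da 41 85 2b 4f

D0: mem[0x16..0x19] <- [91 8c 4f 29]
D1: mem[0x0f..0x13] <- [85 76 91 8c 4f]
D2: mem[0x11..0x17] <- [bf 41 da 2b ab 85 76]
D3: mem[0x01..0x06] <- [85 76 bf 41 da 2b]
query mem[0x13]=0xda, mem[0x12]=0x41, mem[0x01]=0x85, mem[0x06]=0x2b, mem[0x18]=0x4f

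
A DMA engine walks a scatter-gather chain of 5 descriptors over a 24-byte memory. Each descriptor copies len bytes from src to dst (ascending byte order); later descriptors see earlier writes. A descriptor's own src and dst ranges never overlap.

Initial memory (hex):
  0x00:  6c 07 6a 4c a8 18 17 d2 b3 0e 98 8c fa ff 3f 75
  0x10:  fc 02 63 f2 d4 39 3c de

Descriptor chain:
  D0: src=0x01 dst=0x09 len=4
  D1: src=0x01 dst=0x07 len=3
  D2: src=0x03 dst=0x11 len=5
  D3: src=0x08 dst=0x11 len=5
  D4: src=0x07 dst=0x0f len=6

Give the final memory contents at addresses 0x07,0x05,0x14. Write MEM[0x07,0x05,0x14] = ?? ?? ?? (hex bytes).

D0: mem[0x09..0x0c] <- [07 6a 4c a8]
D1: mem[0x07..0x09] <- [07 6a 4c]
D2: mem[0x11..0x15] <- [4c a8 18 17 07]
D3: mem[0x11..0x15] <- [6a 4c 6a 4c a8]
D4: mem[0x0f..0x14] <- [07 6a 4c 6a 4c a8]
query mem[0x07]=0x07, mem[0x05]=0x18, mem[0x14]=0xa8

MEM[0x07,0x05,0x14] = 07 18 a8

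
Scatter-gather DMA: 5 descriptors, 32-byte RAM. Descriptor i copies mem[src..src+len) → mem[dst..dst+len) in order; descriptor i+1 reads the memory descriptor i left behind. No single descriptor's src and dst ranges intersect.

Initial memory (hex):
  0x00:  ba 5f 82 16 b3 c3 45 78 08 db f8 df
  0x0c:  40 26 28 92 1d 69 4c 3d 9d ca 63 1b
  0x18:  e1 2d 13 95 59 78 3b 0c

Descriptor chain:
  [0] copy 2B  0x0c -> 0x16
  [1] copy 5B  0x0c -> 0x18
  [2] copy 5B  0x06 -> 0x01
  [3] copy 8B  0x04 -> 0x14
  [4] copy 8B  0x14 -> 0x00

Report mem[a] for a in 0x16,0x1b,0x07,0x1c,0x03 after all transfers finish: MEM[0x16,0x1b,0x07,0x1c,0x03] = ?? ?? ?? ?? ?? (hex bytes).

[0] 0x0c->0x16 len=2 : 40 26
[1] 0x0c->0x18 len=5 : 40 26 28 92 1d
[2] 0x06->0x01 len=5 : 45 78 08 db f8
[3] 0x04->0x14 len=8 : db f8 45 78 08 db f8 df
[4] 0x14->0x00 len=8 : db f8 45 78 08 db f8 df
query mem[0x16]=0x45, mem[0x1b]=0xdf, mem[0x07]=0xdf, mem[0x1c]=0x1d, mem[0x03]=0x78

MEM[0x16,0x1b,0x07,0x1c,0x03] = 45 df df 1d 78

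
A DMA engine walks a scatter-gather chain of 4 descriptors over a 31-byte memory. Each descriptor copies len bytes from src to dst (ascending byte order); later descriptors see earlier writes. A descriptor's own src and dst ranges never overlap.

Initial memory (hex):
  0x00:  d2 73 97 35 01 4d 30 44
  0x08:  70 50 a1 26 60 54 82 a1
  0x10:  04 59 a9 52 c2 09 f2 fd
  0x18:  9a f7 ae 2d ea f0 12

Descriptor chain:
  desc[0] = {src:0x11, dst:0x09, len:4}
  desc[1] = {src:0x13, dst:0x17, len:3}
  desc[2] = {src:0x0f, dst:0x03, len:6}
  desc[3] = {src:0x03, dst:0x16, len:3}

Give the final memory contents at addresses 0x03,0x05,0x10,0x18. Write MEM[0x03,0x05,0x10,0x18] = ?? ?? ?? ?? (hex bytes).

#0 dst[0x09+4] := {0x59,0xa9,0x52,0xc2}
#1 dst[0x17+3] := {0x52,0xc2,0x09}
#2 dst[0x03+6] := {0xa1,0x04,0x59,0xa9,0x52,0xc2}
#3 dst[0x16+3] := {0xa1,0x04,0x59}
query mem[0x03]=0xa1, mem[0x05]=0x59, mem[0x10]=0x04, mem[0x18]=0x59

MEM[0x03,0x05,0x10,0x18] = a1 59 04 59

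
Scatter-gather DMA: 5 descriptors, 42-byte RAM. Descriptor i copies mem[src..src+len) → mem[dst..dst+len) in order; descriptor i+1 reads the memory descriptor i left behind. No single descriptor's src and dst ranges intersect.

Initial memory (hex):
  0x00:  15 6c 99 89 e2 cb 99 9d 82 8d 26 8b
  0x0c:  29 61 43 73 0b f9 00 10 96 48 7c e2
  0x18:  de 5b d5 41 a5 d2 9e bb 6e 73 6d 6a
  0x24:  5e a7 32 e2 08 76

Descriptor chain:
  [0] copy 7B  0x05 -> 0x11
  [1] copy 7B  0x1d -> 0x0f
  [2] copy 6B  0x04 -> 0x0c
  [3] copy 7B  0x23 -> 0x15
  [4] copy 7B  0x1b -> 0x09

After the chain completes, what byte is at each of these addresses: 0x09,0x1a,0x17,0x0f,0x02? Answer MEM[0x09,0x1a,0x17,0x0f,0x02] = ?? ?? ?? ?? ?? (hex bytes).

MEM[0x09,0x1a,0x17,0x0f,0x02] = 76 08 a7 73 99

#0 dst[0x11+7] := {0xcb,0x99,0x9d,0x82,0x8d,0x26,0x8b}
#1 dst[0x0f+7] := {0xd2,0x9e,0xbb,0x6e,0x73,0x6d,0x6a}
#2 dst[0x0c+6] := {0xe2,0xcb,0x99,0x9d,0x82,0x8d}
#3 dst[0x15+7] := {0x6a,0x5e,0xa7,0x32,0xe2,0x08,0x76}
#4 dst[0x09+7] := {0x76,0xa5,0xd2,0x9e,0xbb,0x6e,0x73}
query mem[0x09]=0x76, mem[0x1a]=0x08, mem[0x17]=0xa7, mem[0x0f]=0x73, mem[0x02]=0x99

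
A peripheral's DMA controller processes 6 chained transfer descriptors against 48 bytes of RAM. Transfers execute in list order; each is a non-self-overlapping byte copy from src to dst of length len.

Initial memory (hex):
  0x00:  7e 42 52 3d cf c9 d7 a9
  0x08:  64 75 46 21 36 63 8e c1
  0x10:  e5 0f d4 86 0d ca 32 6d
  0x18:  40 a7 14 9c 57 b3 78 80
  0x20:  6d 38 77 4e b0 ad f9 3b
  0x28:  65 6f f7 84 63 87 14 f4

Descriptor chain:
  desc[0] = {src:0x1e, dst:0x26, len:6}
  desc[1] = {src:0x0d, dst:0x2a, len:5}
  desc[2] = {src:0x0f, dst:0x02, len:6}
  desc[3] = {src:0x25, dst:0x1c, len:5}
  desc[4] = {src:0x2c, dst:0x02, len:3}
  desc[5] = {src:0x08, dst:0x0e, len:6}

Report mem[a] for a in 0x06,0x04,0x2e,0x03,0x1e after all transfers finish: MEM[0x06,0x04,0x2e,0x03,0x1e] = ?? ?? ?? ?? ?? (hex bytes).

  after D0: wrote 6B at 0x26 = 78806d38774e
  after D1: wrote 5B at 0x2a = 638ec1e50f
  after D2: wrote 6B at 0x02 = c1e50fd4860d
  after D3: wrote 5B at 0x1c = ad78806d38
  after D4: wrote 3B at 0x02 = c1e50f
  after D5: wrote 6B at 0x0e = 647546213663
query mem[0x06]=0x86, mem[0x04]=0x0f, mem[0x2e]=0x0f, mem[0x03]=0xe5, mem[0x1e]=0x80

MEM[0x06,0x04,0x2e,0x03,0x1e] = 86 0f 0f e5 80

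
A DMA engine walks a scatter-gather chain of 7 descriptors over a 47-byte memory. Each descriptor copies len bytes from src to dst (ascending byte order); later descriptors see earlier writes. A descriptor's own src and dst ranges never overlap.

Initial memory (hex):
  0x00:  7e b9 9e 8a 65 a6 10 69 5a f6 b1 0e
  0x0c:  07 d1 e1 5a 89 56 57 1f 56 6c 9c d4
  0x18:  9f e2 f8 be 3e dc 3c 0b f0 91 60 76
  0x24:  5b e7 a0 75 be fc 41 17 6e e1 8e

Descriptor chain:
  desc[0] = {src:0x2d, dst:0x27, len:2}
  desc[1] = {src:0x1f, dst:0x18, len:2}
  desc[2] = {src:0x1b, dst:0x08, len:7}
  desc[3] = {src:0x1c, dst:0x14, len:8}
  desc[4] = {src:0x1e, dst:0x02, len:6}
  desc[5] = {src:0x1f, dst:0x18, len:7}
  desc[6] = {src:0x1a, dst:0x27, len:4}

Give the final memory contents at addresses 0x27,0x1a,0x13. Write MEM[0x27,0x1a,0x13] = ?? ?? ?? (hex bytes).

  after D0: wrote 2B at 0x27 = e18e
  after D1: wrote 2B at 0x18 = 0bf0
  after D2: wrote 7B at 0x08 = be3edc3c0bf091
  after D3: wrote 8B at 0x14 = 3edc3c0bf0916076
  after D4: wrote 6B at 0x02 = 3c0bf0916076
  after D5: wrote 7B at 0x18 = 0bf09160765be7
  after D6: wrote 4B at 0x27 = 9160765b
query mem[0x27]=0x91, mem[0x1a]=0x91, mem[0x13]=0x1f

MEM[0x27,0x1a,0x13] = 91 91 1f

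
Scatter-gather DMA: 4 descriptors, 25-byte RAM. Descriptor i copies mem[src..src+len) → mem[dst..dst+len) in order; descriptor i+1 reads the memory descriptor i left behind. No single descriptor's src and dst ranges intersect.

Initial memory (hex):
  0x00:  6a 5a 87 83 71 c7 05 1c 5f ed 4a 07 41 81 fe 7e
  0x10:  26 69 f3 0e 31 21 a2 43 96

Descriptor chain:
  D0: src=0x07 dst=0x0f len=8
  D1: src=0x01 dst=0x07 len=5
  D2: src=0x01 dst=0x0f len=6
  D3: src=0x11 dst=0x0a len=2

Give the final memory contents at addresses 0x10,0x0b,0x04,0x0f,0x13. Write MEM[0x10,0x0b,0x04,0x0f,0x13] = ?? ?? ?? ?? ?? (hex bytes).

MEM[0x10,0x0b,0x04,0x0f,0x13] = 87 71 71 5a c7

[0] 0x07->0x0f len=8 : 1c 5f ed 4a 07 41 81 fe
[1] 0x01->0x07 len=5 : 5a 87 83 71 c7
[2] 0x01->0x0f len=6 : 5a 87 83 71 c7 05
[3] 0x11->0x0a len=2 : 83 71
query mem[0x10]=0x87, mem[0x0b]=0x71, mem[0x04]=0x71, mem[0x0f]=0x5a, mem[0x13]=0xc7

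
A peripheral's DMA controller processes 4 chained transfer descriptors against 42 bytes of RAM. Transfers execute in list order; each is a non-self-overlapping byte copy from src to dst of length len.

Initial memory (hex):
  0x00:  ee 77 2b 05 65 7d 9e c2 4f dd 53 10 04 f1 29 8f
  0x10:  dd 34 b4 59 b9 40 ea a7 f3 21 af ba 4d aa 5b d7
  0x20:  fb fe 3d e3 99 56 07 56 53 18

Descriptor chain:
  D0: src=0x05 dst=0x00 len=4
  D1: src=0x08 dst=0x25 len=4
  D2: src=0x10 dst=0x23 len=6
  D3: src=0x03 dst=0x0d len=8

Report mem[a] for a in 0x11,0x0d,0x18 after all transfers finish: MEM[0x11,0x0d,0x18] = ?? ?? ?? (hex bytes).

MEM[0x11,0x0d,0x18] = c2 4f f3

[0] 0x05->0x00 len=4 : 7d 9e c2 4f
[1] 0x08->0x25 len=4 : 4f dd 53 10
[2] 0x10->0x23 len=6 : dd 34 b4 59 b9 40
[3] 0x03->0x0d len=8 : 4f 65 7d 9e c2 4f dd 53
query mem[0x11]=0xc2, mem[0x0d]=0x4f, mem[0x18]=0xf3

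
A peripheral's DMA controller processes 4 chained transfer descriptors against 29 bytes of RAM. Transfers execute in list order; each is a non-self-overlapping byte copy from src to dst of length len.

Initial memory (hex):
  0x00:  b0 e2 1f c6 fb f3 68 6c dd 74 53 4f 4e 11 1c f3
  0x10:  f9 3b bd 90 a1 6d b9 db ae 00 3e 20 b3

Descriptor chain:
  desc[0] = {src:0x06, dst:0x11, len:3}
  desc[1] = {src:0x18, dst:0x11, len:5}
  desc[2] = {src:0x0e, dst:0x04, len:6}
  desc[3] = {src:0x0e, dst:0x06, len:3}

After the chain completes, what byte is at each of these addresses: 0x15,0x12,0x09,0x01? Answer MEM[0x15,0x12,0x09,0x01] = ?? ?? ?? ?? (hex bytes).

  after D0: wrote 3B at 0x11 = 686cdd
  after D1: wrote 5B at 0x11 = ae003e20b3
  after D2: wrote 6B at 0x04 = 1cf3f9ae003e
  after D3: wrote 3B at 0x06 = 1cf3f9
query mem[0x15]=0xb3, mem[0x12]=0x00, mem[0x09]=0x3e, mem[0x01]=0xe2

MEM[0x15,0x12,0x09,0x01] = b3 00 3e e2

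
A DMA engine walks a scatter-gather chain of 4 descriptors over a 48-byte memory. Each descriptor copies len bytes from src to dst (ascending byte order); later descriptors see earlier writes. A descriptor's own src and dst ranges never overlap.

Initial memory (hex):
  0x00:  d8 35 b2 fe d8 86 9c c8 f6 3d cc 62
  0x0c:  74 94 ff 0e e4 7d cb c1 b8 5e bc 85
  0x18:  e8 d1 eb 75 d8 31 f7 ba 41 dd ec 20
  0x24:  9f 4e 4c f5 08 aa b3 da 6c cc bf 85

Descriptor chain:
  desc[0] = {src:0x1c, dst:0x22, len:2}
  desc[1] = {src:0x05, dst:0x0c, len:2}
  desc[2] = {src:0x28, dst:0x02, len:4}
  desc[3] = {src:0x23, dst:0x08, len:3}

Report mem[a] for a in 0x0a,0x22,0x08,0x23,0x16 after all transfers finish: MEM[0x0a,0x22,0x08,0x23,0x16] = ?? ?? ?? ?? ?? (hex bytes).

D0: mem[0x22..0x23] <- [d8 31]
D1: mem[0x0c..0x0d] <- [86 9c]
D2: mem[0x02..0x05] <- [08 aa b3 da]
D3: mem[0x08..0x0a] <- [31 9f 4e]
query mem[0x0a]=0x4e, mem[0x22]=0xd8, mem[0x08]=0x31, mem[0x23]=0x31, mem[0x16]=0xbc

MEM[0x0a,0x22,0x08,0x23,0x16] = 4e d8 31 31 bc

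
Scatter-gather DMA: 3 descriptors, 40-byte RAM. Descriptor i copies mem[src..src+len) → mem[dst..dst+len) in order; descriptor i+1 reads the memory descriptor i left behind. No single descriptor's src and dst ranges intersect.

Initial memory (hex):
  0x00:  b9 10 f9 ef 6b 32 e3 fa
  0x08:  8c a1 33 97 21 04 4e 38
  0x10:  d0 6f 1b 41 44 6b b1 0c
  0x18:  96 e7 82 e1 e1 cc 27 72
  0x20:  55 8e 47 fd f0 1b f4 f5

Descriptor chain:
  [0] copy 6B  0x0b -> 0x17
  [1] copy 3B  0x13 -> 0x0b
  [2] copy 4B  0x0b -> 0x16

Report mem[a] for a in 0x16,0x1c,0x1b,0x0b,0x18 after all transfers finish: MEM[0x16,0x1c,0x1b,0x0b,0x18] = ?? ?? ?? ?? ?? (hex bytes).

#0 dst[0x17+6] := {0x97,0x21,0x04,0x4e,0x38,0xd0}
#1 dst[0x0b+3] := {0x41,0x44,0x6b}
#2 dst[0x16+4] := {0x41,0x44,0x6b,0x4e}
query mem[0x16]=0x41, mem[0x1c]=0xd0, mem[0x1b]=0x38, mem[0x0b]=0x41, mem[0x18]=0x6b

MEM[0x16,0x1c,0x1b,0x0b,0x18] = 41 d0 38 41 6b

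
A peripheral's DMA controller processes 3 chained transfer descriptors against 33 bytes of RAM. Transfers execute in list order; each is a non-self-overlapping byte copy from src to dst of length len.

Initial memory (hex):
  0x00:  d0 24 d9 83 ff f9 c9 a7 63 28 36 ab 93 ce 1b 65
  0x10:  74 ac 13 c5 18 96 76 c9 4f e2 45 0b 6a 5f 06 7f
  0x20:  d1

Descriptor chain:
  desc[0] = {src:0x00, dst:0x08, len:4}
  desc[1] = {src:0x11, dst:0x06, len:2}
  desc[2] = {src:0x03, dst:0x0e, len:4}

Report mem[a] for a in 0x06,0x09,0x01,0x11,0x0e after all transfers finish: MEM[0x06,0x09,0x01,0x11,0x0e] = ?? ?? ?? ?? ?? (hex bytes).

MEM[0x06,0x09,0x01,0x11,0x0e] = ac 24 24 ac 83

#0 dst[0x08+4] := {0xd0,0x24,0xd9,0x83}
#1 dst[0x06+2] := {0xac,0x13}
#2 dst[0x0e+4] := {0x83,0xff,0xf9,0xac}
query mem[0x06]=0xac, mem[0x09]=0x24, mem[0x01]=0x24, mem[0x11]=0xac, mem[0x0e]=0x83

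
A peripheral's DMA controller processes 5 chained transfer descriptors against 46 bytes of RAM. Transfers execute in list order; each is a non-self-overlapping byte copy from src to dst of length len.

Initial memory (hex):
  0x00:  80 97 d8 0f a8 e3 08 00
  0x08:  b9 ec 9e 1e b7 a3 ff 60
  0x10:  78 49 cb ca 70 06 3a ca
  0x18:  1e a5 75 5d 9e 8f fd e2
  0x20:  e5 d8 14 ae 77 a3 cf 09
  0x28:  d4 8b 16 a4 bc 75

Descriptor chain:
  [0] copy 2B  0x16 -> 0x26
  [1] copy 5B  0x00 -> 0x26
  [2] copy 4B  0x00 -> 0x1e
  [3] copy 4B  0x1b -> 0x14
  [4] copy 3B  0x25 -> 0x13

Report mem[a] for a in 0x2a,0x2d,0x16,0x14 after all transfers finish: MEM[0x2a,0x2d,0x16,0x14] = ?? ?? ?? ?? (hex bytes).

#0 dst[0x26+2] := {0x3a,0xca}
#1 dst[0x26+5] := {0x80,0x97,0xd8,0x0f,0xa8}
#2 dst[0x1e+4] := {0x80,0x97,0xd8,0x0f}
#3 dst[0x14+4] := {0x5d,0x9e,0x8f,0x80}
#4 dst[0x13+3] := {0xa3,0x80,0x97}
query mem[0x2a]=0xa8, mem[0x2d]=0x75, mem[0x16]=0x8f, mem[0x14]=0x80

MEM[0x2a,0x2d,0x16,0x14] = a8 75 8f 80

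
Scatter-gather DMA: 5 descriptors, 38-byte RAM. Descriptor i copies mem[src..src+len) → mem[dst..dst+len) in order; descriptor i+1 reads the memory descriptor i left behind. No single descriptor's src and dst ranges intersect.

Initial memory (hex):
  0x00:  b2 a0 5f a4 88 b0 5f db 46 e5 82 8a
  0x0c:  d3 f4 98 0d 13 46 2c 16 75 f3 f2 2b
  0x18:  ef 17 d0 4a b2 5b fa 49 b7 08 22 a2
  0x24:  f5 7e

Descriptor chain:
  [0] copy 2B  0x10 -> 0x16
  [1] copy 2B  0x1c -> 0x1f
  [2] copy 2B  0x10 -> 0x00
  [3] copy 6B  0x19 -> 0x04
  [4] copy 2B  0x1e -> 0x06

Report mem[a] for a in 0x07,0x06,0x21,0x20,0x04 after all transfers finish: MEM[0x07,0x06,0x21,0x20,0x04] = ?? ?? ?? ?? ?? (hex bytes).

MEM[0x07,0x06,0x21,0x20,0x04] = b2 fa 08 5b 17

  after D0: wrote 2B at 0x16 = 1346
  after D1: wrote 2B at 0x1f = b25b
  after D2: wrote 2B at 0x00 = 1346
  after D3: wrote 6B at 0x04 = 17d04ab25bfa
  after D4: wrote 2B at 0x06 = fab2
query mem[0x07]=0xb2, mem[0x06]=0xfa, mem[0x21]=0x08, mem[0x20]=0x5b, mem[0x04]=0x17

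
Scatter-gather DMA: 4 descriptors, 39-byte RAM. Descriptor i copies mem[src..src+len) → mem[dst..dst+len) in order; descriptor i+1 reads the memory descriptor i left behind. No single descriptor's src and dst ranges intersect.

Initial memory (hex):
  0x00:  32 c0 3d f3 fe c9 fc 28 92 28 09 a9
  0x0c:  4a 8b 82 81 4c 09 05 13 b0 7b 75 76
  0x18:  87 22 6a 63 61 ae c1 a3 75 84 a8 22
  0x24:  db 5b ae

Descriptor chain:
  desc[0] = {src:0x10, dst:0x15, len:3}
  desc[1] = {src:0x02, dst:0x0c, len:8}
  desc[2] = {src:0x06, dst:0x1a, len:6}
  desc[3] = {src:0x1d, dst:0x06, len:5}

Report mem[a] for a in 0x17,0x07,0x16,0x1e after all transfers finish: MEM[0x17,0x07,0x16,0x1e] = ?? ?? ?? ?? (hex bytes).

MEM[0x17,0x07,0x16,0x1e] = 05 09 09 09

  after D0: wrote 3B at 0x15 = 4c0905
  after D1: wrote 8B at 0x0c = 3df3fec9fc289228
  after D2: wrote 6B at 0x1a = fc28922809a9
  after D3: wrote 5B at 0x06 = 2809a97584
query mem[0x17]=0x05, mem[0x07]=0x09, mem[0x16]=0x09, mem[0x1e]=0x09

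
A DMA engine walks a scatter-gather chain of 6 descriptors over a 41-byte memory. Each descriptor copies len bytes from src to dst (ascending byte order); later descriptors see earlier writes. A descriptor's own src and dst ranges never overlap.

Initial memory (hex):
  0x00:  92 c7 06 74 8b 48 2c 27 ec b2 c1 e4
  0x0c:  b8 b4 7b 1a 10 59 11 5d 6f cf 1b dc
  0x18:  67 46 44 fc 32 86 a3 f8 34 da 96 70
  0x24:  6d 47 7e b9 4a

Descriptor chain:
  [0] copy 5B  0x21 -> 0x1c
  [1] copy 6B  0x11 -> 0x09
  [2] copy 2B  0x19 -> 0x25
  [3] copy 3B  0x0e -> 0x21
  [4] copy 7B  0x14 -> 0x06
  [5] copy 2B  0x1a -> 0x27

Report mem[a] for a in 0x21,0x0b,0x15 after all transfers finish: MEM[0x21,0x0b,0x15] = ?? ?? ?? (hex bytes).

MEM[0x21,0x0b,0x15] = 1b 46 cf

[0] 0x21->0x1c len=5 : da 96 70 6d 47
[1] 0x11->0x09 len=6 : 59 11 5d 6f cf 1b
[2] 0x19->0x25 len=2 : 46 44
[3] 0x0e->0x21 len=3 : 1b 1a 10
[4] 0x14->0x06 len=7 : 6f cf 1b dc 67 46 44
[5] 0x1a->0x27 len=2 : 44 fc
query mem[0x21]=0x1b, mem[0x0b]=0x46, mem[0x15]=0xcf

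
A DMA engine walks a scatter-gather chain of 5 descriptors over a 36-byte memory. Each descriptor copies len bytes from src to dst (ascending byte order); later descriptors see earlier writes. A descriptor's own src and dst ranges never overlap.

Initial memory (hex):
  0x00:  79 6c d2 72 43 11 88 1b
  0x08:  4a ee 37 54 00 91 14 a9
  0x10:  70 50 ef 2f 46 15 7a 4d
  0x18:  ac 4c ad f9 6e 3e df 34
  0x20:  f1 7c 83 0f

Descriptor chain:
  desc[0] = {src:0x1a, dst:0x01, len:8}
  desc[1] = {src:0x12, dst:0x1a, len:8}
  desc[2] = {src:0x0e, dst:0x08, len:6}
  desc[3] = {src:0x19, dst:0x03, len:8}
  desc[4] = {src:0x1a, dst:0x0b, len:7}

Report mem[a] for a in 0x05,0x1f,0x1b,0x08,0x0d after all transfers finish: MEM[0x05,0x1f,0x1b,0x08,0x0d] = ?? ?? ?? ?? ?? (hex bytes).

  after D0: wrote 8B at 0x01 = adf96e3edf34f17c
  after D1: wrote 8B at 0x1a = ef2f46157a4dac4c
  after D2: wrote 6B at 0x08 = 14a97050ef2f
  after D3: wrote 8B at 0x03 = 4cef2f46157a4dac
  after D4: wrote 7B at 0x0b = ef2f46157a4dac
query mem[0x05]=0x2f, mem[0x1f]=0x4d, mem[0x1b]=0x2f, mem[0x08]=0x7a, mem[0x0d]=0x46

MEM[0x05,0x1f,0x1b,0x08,0x0d] = 2f 4d 2f 7a 46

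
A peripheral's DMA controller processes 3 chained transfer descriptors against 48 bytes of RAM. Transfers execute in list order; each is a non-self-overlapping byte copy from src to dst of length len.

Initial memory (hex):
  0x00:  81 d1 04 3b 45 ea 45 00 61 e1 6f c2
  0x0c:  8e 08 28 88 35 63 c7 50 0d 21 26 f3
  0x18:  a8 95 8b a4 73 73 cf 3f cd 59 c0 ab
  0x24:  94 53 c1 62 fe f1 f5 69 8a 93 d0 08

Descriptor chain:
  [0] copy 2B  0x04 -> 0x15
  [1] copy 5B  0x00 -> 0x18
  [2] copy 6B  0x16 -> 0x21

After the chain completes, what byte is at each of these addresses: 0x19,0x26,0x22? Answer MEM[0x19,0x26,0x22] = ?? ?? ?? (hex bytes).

MEM[0x19,0x26,0x22] = d1 3b f3

  after D0: wrote 2B at 0x15 = 45ea
  after D1: wrote 5B at 0x18 = 81d1043b45
  after D2: wrote 6B at 0x21 = eaf381d1043b
query mem[0x19]=0xd1, mem[0x26]=0x3b, mem[0x22]=0xf3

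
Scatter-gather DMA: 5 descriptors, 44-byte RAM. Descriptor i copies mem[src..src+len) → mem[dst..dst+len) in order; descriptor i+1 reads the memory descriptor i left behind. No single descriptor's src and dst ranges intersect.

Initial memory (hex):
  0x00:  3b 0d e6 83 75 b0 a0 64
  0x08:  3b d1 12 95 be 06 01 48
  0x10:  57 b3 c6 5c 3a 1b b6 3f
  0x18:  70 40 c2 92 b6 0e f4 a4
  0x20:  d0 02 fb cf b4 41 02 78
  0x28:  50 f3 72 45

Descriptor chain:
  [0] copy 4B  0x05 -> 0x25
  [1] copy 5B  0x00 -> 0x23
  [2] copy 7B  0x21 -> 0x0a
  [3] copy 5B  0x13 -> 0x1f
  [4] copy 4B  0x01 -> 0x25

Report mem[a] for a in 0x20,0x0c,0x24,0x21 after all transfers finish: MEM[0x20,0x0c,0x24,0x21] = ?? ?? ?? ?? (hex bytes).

[0] 0x05->0x25 len=4 : b0 a0 64 3b
[1] 0x00->0x23 len=5 : 3b 0d e6 83 75
[2] 0x21->0x0a len=7 : 02 fb 3b 0d e6 83 75
[3] 0x13->0x1f len=5 : 5c 3a 1b b6 3f
[4] 0x01->0x25 len=4 : 0d e6 83 75
query mem[0x20]=0x3a, mem[0x0c]=0x3b, mem[0x24]=0x0d, mem[0x21]=0x1b

MEM[0x20,0x0c,0x24,0x21] = 3a 3b 0d 1b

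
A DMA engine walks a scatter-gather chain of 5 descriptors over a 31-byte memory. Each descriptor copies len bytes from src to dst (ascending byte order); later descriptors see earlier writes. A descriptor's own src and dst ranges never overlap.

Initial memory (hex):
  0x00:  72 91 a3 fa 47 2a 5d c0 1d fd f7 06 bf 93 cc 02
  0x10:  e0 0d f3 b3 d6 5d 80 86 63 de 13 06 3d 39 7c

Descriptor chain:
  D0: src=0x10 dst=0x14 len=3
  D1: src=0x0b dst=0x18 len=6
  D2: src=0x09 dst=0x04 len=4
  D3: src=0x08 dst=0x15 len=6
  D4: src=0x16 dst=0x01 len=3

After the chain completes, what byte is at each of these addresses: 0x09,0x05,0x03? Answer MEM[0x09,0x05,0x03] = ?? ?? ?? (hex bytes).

MEM[0x09,0x05,0x03] = fd f7 06

#0 dst[0x14+3] := {0xe0,0x0d,0xf3}
#1 dst[0x18+6] := {0x06,0xbf,0x93,0xcc,0x02,0xe0}
#2 dst[0x04+4] := {0xfd,0xf7,0x06,0xbf}
#3 dst[0x15+6] := {0x1d,0xfd,0xf7,0x06,0xbf,0x93}
#4 dst[0x01+3] := {0xfd,0xf7,0x06}
query mem[0x09]=0xfd, mem[0x05]=0xf7, mem[0x03]=0x06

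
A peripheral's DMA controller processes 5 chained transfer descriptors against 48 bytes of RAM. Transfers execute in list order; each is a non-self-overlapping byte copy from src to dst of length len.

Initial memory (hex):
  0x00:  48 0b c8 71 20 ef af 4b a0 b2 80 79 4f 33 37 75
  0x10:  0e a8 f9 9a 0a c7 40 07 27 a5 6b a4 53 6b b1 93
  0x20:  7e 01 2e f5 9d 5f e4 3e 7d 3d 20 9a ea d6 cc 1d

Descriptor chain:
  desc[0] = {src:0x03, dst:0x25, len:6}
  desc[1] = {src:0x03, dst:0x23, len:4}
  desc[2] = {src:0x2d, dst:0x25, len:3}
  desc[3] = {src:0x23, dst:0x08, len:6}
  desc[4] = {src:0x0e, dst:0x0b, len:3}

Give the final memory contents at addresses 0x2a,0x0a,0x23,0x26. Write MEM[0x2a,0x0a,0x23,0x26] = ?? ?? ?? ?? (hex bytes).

MEM[0x2a,0x0a,0x23,0x26] = a0 d6 71 cc

#0 dst[0x25+6] := {0x71,0x20,0xef,0xaf,0x4b,0xa0}
#1 dst[0x23+4] := {0x71,0x20,0xef,0xaf}
#2 dst[0x25+3] := {0xd6,0xcc,0x1d}
#3 dst[0x08+6] := {0x71,0x20,0xd6,0xcc,0x1d,0xaf}
#4 dst[0x0b+3] := {0x37,0x75,0x0e}
query mem[0x2a]=0xa0, mem[0x0a]=0xd6, mem[0x23]=0x71, mem[0x26]=0xcc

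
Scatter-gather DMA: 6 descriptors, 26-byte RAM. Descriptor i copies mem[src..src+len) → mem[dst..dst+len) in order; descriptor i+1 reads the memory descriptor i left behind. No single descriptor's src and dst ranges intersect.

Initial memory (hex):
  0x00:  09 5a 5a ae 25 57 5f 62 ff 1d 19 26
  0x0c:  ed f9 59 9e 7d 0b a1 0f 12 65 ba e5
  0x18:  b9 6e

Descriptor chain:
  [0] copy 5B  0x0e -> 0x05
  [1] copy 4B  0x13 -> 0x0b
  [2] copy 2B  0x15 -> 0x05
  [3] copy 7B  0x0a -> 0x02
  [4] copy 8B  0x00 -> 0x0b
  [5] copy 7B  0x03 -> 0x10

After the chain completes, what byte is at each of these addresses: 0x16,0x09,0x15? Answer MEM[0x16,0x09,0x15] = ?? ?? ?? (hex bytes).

MEM[0x16,0x09,0x15] = a1 a1 7d

D0: mem[0x05..0x09] <- [59 9e 7d 0b a1]
D1: mem[0x0b..0x0e] <- [0f 12 65 ba]
D2: mem[0x05..0x06] <- [65 ba]
D3: mem[0x02..0x08] <- [19 0f 12 65 ba 9e 7d]
D4: mem[0x0b..0x12] <- [09 5a 19 0f 12 65 ba 9e]
D5: mem[0x10..0x16] <- [0f 12 65 ba 9e 7d a1]
query mem[0x16]=0xa1, mem[0x09]=0xa1, mem[0x15]=0x7d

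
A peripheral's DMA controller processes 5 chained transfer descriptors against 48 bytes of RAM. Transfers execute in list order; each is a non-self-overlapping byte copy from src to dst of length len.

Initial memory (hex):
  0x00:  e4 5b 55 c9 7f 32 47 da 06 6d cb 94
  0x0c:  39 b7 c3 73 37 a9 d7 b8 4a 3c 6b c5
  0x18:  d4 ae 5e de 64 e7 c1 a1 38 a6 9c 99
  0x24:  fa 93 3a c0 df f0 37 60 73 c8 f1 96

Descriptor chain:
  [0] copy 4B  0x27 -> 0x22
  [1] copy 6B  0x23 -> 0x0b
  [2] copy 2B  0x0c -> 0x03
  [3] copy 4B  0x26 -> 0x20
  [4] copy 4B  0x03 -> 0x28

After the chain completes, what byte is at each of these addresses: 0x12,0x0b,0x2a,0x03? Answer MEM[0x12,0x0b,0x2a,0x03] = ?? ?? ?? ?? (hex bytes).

MEM[0x12,0x0b,0x2a,0x03] = d7 df 32 f0

  after D0: wrote 4B at 0x22 = c0dff037
  after D1: wrote 6B at 0x0b = dff0373ac0df
  after D2: wrote 2B at 0x03 = f037
  after D3: wrote 4B at 0x20 = 3ac0dff0
  after D4: wrote 4B at 0x28 = f0373247
query mem[0x12]=0xd7, mem[0x0b]=0xdf, mem[0x2a]=0x32, mem[0x03]=0xf0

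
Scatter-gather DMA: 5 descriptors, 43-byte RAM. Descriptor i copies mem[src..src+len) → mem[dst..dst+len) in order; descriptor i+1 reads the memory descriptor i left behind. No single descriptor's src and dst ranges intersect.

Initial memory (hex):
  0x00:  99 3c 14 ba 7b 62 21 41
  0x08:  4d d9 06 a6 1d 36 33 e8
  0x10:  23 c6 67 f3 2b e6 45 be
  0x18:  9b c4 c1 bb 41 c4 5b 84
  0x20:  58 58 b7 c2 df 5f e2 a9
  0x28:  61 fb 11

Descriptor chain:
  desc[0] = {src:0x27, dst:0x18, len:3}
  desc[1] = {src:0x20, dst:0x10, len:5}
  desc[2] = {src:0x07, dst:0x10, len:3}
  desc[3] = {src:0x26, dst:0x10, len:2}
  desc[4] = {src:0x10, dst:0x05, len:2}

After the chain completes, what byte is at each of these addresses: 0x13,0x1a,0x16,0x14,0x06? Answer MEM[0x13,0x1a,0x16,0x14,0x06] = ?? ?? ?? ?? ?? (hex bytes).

MEM[0x13,0x1a,0x16,0x14,0x06] = c2 fb 45 df a9

D0: mem[0x18..0x1a] <- [a9 61 fb]
D1: mem[0x10..0x14] <- [58 58 b7 c2 df]
D2: mem[0x10..0x12] <- [41 4d d9]
D3: mem[0x10..0x11] <- [e2 a9]
D4: mem[0x05..0x06] <- [e2 a9]
query mem[0x13]=0xc2, mem[0x1a]=0xfb, mem[0x16]=0x45, mem[0x14]=0xdf, mem[0x06]=0xa9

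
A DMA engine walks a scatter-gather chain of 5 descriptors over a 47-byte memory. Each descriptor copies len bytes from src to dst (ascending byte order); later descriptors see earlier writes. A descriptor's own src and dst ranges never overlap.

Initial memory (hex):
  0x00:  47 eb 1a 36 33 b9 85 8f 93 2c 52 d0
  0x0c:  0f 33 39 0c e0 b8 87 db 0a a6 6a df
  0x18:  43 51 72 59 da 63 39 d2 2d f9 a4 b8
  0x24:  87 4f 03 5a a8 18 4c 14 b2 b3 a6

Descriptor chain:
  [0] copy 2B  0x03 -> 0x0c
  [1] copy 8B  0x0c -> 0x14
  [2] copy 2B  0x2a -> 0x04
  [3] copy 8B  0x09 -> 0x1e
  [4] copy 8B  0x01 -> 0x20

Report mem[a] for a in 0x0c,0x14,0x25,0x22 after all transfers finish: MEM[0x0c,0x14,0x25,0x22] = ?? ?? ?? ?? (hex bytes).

MEM[0x0c,0x14,0x25,0x22] = 36 36 85 36

  after D0: wrote 2B at 0x0c = 3633
  after D1: wrote 8B at 0x14 = 3633390ce0b887db
  after D2: wrote 2B at 0x04 = 4c14
  after D3: wrote 8B at 0x1e = 2c52d03633390ce0
  after D4: wrote 8B at 0x20 = eb1a364c14858f93
query mem[0x0c]=0x36, mem[0x14]=0x36, mem[0x25]=0x85, mem[0x22]=0x36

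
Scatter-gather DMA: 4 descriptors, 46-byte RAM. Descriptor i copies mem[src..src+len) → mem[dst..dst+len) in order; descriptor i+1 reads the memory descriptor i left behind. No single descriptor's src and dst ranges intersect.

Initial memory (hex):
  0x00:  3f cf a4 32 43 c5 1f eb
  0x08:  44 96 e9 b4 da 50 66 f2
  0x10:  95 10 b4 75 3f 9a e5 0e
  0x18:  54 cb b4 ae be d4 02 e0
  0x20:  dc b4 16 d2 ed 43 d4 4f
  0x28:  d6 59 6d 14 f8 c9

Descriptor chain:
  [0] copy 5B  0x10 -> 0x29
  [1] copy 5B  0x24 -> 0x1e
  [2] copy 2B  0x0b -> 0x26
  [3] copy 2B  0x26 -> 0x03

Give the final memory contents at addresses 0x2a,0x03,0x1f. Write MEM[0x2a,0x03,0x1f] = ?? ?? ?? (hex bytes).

D0: mem[0x29..0x2d] <- [95 10 b4 75 3f]
D1: mem[0x1e..0x22] <- [ed 43 d4 4f d6]
D2: mem[0x26..0x27] <- [b4 da]
D3: mem[0x03..0x04] <- [b4 da]
query mem[0x2a]=0x10, mem[0x03]=0xb4, mem[0x1f]=0x43

MEM[0x2a,0x03,0x1f] = 10 b4 43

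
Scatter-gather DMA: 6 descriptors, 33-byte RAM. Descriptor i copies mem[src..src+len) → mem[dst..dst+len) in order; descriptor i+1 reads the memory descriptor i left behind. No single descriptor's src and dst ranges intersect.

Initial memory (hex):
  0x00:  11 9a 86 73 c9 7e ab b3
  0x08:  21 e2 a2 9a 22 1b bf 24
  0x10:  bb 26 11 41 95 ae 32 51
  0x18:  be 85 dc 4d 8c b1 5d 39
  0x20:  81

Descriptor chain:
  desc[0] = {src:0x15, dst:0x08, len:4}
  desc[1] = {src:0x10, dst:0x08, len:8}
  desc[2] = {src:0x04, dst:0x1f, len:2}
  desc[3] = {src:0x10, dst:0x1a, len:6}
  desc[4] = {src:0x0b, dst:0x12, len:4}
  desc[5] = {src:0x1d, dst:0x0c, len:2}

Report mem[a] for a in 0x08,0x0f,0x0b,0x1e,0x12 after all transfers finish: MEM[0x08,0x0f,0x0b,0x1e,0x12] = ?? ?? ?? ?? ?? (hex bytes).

MEM[0x08,0x0f,0x0b,0x1e,0x12] = bb 51 41 95 41

[0] 0x15->0x08 len=4 : ae 32 51 be
[1] 0x10->0x08 len=8 : bb 26 11 41 95 ae 32 51
[2] 0x04->0x1f len=2 : c9 7e
[3] 0x10->0x1a len=6 : bb 26 11 41 95 ae
[4] 0x0b->0x12 len=4 : 41 95 ae 32
[5] 0x1d->0x0c len=2 : 41 95
query mem[0x08]=0xbb, mem[0x0f]=0x51, mem[0x0b]=0x41, mem[0x1e]=0x95, mem[0x12]=0x41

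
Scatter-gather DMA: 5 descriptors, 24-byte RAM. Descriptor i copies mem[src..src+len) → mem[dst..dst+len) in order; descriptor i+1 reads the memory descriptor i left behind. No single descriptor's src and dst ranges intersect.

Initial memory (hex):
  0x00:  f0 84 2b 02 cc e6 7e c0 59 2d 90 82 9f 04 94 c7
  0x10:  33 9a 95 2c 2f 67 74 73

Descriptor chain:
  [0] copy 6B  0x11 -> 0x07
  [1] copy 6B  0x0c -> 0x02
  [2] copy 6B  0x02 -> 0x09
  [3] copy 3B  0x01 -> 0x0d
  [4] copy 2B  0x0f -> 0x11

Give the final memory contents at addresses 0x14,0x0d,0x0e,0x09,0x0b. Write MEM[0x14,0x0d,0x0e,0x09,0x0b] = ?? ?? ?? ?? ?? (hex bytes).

MEM[0x14,0x0d,0x0e,0x09,0x0b] = 2f 84 74 74 94

  after D0: wrote 6B at 0x07 = 9a952c2f6774
  after D1: wrote 6B at 0x02 = 740494c7339a
  after D2: wrote 6B at 0x09 = 740494c7339a
  after D3: wrote 3B at 0x0d = 847404
  after D4: wrote 2B at 0x11 = 0433
query mem[0x14]=0x2f, mem[0x0d]=0x84, mem[0x0e]=0x74, mem[0x09]=0x74, mem[0x0b]=0x94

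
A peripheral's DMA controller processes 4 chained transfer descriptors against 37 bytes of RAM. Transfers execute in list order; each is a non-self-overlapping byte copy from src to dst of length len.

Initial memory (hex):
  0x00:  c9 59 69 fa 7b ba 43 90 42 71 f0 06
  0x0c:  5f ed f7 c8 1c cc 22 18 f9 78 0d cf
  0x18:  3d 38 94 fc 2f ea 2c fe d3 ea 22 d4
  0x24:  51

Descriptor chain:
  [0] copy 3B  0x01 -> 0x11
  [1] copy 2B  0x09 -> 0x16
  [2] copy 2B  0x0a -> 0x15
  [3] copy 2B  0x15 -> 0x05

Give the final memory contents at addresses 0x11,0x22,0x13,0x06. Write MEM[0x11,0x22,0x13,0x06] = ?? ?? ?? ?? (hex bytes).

#0 dst[0x11+3] := {0x59,0x69,0xfa}
#1 dst[0x16+2] := {0x71,0xf0}
#2 dst[0x15+2] := {0xf0,0x06}
#3 dst[0x05+2] := {0xf0,0x06}
query mem[0x11]=0x59, mem[0x22]=0x22, mem[0x13]=0xfa, mem[0x06]=0x06

MEM[0x11,0x22,0x13,0x06] = 59 22 fa 06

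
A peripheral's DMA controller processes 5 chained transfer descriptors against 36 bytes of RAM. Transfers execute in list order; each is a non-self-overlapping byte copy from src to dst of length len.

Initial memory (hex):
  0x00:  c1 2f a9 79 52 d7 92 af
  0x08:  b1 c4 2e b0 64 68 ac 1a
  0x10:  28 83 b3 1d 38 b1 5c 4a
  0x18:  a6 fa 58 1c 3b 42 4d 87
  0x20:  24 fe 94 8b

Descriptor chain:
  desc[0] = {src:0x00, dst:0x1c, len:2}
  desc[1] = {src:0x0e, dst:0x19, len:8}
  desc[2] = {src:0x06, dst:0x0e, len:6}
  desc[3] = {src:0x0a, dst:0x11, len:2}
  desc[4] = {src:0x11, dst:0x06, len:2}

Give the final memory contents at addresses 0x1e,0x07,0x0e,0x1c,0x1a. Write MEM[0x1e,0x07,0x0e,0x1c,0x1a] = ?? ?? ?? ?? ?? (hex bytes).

MEM[0x1e,0x07,0x0e,0x1c,0x1a] = 1d b0 92 83 1a

#0 dst[0x1c+2] := {0xc1,0x2f}
#1 dst[0x19+8] := {0xac,0x1a,0x28,0x83,0xb3,0x1d,0x38,0xb1}
#2 dst[0x0e+6] := {0x92,0xaf,0xb1,0xc4,0x2e,0xb0}
#3 dst[0x11+2] := {0x2e,0xb0}
#4 dst[0x06+2] := {0x2e,0xb0}
query mem[0x1e]=0x1d, mem[0x07]=0xb0, mem[0x0e]=0x92, mem[0x1c]=0x83, mem[0x1a]=0x1a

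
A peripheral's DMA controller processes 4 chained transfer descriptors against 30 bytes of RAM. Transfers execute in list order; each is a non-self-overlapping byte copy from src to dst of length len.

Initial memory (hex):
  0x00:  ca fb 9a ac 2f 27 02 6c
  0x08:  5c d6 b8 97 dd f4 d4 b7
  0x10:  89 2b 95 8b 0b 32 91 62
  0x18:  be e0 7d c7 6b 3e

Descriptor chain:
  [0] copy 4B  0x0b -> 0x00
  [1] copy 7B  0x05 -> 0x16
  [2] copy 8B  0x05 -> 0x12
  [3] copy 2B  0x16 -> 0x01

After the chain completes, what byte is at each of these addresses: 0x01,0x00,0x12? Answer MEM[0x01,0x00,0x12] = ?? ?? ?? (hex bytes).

[0] 0x0b->0x00 len=4 : 97 dd f4 d4
[1] 0x05->0x16 len=7 : 27 02 6c 5c d6 b8 97
[2] 0x05->0x12 len=8 : 27 02 6c 5c d6 b8 97 dd
[3] 0x16->0x01 len=2 : d6 b8
query mem[0x01]=0xd6, mem[0x00]=0x97, mem[0x12]=0x27

MEM[0x01,0x00,0x12] = d6 97 27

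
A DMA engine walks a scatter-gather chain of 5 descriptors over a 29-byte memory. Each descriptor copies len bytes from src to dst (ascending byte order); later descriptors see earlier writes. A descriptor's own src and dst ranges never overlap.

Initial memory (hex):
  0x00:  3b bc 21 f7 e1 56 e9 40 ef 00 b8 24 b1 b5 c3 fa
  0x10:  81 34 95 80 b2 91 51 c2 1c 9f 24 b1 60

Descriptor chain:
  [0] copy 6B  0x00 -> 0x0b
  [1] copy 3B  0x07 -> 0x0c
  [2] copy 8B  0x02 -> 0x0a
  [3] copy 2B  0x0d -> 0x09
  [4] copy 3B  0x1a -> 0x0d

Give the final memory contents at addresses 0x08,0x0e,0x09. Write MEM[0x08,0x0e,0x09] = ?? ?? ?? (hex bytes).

MEM[0x08,0x0e,0x09] = ef b1 56

D0: mem[0x0b..0x10] <- [3b bc 21 f7 e1 56]
D1: mem[0x0c..0x0e] <- [40 ef 00]
D2: mem[0x0a..0x11] <- [21 f7 e1 56 e9 40 ef 00]
D3: mem[0x09..0x0a] <- [56 e9]
D4: mem[0x0d..0x0f] <- [24 b1 60]
query mem[0x08]=0xef, mem[0x0e]=0xb1, mem[0x09]=0x56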